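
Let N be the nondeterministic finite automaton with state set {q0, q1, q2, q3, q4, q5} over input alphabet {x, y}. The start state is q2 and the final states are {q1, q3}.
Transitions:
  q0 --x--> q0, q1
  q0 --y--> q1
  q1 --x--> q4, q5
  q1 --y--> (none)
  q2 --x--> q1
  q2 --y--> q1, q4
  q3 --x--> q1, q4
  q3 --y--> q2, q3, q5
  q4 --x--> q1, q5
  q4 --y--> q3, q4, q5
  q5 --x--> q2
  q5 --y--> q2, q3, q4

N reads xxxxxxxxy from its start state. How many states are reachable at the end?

Start: {q2}
read x: {q1}
read x: {q4, q5}
read x: {q1, q2, q5}
read x: {q1, q2, q4, q5}
read x: {q1, q2, q4, q5}
read x: {q1, q2, q4, q5}
read x: {q1, q2, q4, q5}
read x: {q1, q2, q4, q5}
read y: {q1, q2, q3, q4, q5}
Final reachable set {q1, q2, q3, q4, q5} has 5 states.

5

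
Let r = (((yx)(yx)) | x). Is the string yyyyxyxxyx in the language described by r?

Neither ((yx)(yx)) nor x matches yyyyxyxxyx.

no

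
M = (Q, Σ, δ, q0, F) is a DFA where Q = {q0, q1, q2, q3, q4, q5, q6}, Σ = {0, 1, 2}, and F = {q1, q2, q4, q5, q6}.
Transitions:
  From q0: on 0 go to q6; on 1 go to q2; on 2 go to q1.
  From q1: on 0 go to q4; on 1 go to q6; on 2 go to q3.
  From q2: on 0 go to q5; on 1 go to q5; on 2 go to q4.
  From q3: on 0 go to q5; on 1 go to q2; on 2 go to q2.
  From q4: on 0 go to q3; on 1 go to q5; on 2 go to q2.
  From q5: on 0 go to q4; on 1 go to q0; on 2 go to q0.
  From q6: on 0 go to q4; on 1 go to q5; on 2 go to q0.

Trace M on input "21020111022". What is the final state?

q4

q0 --2--> q1
q1 --1--> q6
q6 --0--> q4
q4 --2--> q2
q2 --0--> q5
q5 --1--> q0
q0 --1--> q2
q2 --1--> q5
q5 --0--> q4
q4 --2--> q2
q2 --2--> q4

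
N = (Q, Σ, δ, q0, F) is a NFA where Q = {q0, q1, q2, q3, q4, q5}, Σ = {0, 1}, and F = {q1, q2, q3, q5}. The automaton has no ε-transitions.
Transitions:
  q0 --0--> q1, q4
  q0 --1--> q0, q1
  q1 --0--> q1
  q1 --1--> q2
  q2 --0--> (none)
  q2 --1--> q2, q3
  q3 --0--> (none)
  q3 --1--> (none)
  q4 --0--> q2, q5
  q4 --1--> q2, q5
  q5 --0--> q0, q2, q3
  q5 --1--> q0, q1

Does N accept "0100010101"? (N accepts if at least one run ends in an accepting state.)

Start: {q0}
read 0: {q1, q4}
read 1: {q2, q5}
read 0: {q0, q2, q3}
read 0: {q1, q4}
read 0: {q1, q2, q5}
read 1: {q0, q1, q2, q3}
read 0: {q1, q4}
read 1: {q2, q5}
read 0: {q0, q2, q3}
read 1: {q0, q1, q2, q3}
Reachable ∩ accepting = {q1, q2, q3} — nonempty.

accepted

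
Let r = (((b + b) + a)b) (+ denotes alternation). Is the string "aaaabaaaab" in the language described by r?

No split of aaaabaaaab into u·v has ((b+b)+a) matching u and b matching v.

no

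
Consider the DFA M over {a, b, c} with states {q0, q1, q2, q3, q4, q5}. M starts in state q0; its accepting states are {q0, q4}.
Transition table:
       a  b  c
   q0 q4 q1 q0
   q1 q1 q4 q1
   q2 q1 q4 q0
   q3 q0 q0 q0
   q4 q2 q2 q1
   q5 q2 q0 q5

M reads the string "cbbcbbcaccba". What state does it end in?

q2

q0 --c--> q0
q0 --b--> q1
q1 --b--> q4
q4 --c--> q1
q1 --b--> q4
q4 --b--> q2
q2 --c--> q0
q0 --a--> q4
q4 --c--> q1
q1 --c--> q1
q1 --b--> q4
q4 --a--> q2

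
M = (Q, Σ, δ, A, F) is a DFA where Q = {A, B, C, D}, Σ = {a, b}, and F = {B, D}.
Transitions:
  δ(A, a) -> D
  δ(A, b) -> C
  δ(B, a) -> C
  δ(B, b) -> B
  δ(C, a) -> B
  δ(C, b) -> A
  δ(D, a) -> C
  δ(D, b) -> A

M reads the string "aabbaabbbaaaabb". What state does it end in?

A --a--> D
D --a--> C
C --b--> A
A --b--> C
C --a--> B
B --a--> C
C --b--> A
A --b--> C
C --b--> A
A --a--> D
D --a--> C
C --a--> B
B --a--> C
C --b--> A
A --b--> C

C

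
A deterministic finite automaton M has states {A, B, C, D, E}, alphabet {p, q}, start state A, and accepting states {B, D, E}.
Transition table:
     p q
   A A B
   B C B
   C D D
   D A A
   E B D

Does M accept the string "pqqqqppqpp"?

rejected

A --p--> A
A --q--> B
B --q--> B
B --q--> B
B --q--> B
B --p--> C
C --p--> D
D --q--> A
A --p--> A
A --p--> A
End in state A, which is not an accepting state.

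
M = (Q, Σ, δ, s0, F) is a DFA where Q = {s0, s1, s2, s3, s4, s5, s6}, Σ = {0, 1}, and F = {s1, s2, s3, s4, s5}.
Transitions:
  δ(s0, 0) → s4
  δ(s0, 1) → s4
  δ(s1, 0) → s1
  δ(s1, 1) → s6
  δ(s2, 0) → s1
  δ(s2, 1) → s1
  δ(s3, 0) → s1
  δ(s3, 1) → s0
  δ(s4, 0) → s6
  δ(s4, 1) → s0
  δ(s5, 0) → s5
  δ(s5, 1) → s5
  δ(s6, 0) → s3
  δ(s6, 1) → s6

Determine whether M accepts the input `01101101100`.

accepted

s0 --0--> s4
s4 --1--> s0
s0 --1--> s4
s4 --0--> s6
s6 --1--> s6
s6 --1--> s6
s6 --0--> s3
s3 --1--> s0
s0 --1--> s4
s4 --0--> s6
s6 --0--> s3
End in state s3, which is an accepting state.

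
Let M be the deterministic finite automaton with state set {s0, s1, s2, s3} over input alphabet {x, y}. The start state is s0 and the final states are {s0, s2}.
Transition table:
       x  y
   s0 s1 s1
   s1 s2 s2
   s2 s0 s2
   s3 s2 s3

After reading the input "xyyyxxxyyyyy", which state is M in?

s2

s0 --x--> s1
s1 --y--> s2
s2 --y--> s2
s2 --y--> s2
s2 --x--> s0
s0 --x--> s1
s1 --x--> s2
s2 --y--> s2
s2 --y--> s2
s2 --y--> s2
s2 --y--> s2
s2 --y--> s2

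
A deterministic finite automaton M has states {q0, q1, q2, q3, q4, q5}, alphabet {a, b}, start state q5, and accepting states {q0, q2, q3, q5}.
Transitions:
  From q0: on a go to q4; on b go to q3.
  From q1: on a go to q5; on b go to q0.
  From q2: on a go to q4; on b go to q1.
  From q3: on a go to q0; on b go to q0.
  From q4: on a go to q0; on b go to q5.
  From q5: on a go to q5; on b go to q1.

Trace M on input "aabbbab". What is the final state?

q5 --a--> q5
q5 --a--> q5
q5 --b--> q1
q1 --b--> q0
q0 --b--> q3
q3 --a--> q0
q0 --b--> q3

q3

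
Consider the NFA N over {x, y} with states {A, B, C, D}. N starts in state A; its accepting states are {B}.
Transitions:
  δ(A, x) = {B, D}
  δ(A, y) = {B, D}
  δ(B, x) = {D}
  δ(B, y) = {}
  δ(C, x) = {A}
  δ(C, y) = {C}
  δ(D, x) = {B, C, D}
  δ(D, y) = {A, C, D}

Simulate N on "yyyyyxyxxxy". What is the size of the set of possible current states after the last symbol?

4

Start: {A}
read y: {B, D}
read y: {A, C, D}
read y: {A, B, C, D}
read y: {A, B, C, D}
read y: {A, B, C, D}
read x: {A, B, C, D}
read y: {A, B, C, D}
read x: {A, B, C, D}
read x: {A, B, C, D}
read x: {A, B, C, D}
read y: {A, B, C, D}
Final reachable set {A, B, C, D} has 4 states.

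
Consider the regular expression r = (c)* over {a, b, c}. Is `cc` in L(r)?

Split into 2 pieces c · c; each matches c.

yes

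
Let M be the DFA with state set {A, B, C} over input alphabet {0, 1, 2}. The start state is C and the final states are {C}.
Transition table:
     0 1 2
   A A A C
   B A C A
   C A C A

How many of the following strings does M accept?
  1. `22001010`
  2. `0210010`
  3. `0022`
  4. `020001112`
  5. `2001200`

`22001010`: rejected
`0210010`: rejected
`0022`: rejected
`020001112`: accepted
`2001200`: rejected

1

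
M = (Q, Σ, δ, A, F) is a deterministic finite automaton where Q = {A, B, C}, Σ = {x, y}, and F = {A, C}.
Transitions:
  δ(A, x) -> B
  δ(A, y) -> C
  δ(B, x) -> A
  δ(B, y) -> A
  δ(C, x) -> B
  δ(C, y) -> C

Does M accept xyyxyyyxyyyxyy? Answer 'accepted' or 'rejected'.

accepted

A --x--> B
B --y--> A
A --y--> C
C --x--> B
B --y--> A
A --y--> C
C --y--> C
C --x--> B
B --y--> A
A --y--> C
C --y--> C
C --x--> B
B --y--> A
A --y--> C
End in state C, which is an accepting state.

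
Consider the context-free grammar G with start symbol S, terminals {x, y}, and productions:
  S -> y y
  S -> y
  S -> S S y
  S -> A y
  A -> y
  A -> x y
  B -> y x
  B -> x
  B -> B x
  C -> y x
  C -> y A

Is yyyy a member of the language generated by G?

yes

S ⇒ SSy ⇒ ySy ⇒ yyyy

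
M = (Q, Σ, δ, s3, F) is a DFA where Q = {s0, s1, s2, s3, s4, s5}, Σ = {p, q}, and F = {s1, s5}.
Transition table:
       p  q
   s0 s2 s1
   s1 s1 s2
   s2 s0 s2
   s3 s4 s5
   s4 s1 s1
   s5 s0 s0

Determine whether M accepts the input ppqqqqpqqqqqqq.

s3 --p--> s4
s4 --p--> s1
s1 --q--> s2
s2 --q--> s2
s2 --q--> s2
s2 --q--> s2
s2 --p--> s0
s0 --q--> s1
s1 --q--> s2
s2 --q--> s2
s2 --q--> s2
s2 --q--> s2
s2 --q--> s2
s2 --q--> s2
End in state s2, which is not an accepting state.

rejected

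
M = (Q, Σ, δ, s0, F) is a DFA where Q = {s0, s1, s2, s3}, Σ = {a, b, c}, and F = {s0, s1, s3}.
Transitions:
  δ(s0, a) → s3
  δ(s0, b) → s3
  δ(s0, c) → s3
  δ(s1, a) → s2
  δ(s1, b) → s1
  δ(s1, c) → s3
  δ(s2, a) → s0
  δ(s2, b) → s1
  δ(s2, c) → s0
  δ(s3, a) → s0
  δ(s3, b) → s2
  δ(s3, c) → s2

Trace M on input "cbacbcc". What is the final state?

s0 --c--> s3
s3 --b--> s2
s2 --a--> s0
s0 --c--> s3
s3 --b--> s2
s2 --c--> s0
s0 --c--> s3

s3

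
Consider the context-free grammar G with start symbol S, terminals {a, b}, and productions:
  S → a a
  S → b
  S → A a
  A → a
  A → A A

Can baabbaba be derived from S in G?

no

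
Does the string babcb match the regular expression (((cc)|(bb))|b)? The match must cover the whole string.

Neither ((cc)|(bb)) nor b matches babcb.

no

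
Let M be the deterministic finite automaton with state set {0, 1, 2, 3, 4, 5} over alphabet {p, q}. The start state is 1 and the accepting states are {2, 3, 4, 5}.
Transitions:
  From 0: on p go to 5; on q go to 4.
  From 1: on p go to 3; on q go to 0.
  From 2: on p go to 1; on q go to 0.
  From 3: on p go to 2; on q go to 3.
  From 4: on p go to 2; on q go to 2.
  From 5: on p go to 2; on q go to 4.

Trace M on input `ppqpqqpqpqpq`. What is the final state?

1 --p--> 3
3 --p--> 2
2 --q--> 0
0 --p--> 5
5 --q--> 4
4 --q--> 2
2 --p--> 1
1 --q--> 0
0 --p--> 5
5 --q--> 4
4 --p--> 2
2 --q--> 0

0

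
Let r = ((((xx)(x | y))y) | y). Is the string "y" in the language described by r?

yes

The right alternative y matches y.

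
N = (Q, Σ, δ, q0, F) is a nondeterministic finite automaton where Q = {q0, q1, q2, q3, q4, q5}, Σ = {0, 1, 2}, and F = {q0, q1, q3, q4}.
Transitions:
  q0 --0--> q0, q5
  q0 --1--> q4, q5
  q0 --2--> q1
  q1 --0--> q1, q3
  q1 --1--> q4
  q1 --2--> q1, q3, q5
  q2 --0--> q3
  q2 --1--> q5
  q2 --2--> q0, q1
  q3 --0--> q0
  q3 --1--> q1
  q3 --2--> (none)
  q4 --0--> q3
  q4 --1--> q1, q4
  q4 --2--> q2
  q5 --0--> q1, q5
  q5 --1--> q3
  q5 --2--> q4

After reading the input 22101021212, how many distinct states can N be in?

5

Start: {q0}
read 2: {q1}
read 2: {q1, q3, q5}
read 1: {q1, q3, q4}
read 0: {q0, q1, q3}
read 1: {q1, q4, q5}
read 0: {q1, q3, q5}
read 2: {q1, q3, q4, q5}
read 1: {q1, q3, q4}
read 2: {q1, q2, q3, q5}
read 1: {q1, q3, q4, q5}
read 2: {q1, q2, q3, q4, q5}
Final reachable set {q1, q2, q3, q4, q5} has 5 states.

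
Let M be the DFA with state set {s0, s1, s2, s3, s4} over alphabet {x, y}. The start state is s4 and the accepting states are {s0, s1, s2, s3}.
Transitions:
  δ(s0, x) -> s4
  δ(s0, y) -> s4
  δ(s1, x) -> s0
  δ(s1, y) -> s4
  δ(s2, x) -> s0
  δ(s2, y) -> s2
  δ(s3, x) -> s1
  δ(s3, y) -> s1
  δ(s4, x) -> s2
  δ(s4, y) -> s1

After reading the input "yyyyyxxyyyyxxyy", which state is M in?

s1

s4 --y--> s1
s1 --y--> s4
s4 --y--> s1
s1 --y--> s4
s4 --y--> s1
s1 --x--> s0
s0 --x--> s4
s4 --y--> s1
s1 --y--> s4
s4 --y--> s1
s1 --y--> s4
s4 --x--> s2
s2 --x--> s0
s0 --y--> s4
s4 --y--> s1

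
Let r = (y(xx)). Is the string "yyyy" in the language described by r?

No split of yyyy into u·v has y matching u and (xx) matching v.

no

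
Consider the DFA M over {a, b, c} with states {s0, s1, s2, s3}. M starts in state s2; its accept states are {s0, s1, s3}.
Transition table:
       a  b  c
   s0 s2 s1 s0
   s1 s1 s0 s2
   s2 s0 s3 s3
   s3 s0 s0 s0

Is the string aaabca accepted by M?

s2 --a--> s0
s0 --a--> s2
s2 --a--> s0
s0 --b--> s1
s1 --c--> s2
s2 --a--> s0
End in state s0, which is an accepting state.

accepted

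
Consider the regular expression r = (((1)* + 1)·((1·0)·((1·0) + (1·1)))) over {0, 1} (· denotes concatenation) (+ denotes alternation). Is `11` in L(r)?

No split of 11 into u·v has ((1)*+1) matching u and ((1·0)·((1·0)+(1·1))) matching v.

no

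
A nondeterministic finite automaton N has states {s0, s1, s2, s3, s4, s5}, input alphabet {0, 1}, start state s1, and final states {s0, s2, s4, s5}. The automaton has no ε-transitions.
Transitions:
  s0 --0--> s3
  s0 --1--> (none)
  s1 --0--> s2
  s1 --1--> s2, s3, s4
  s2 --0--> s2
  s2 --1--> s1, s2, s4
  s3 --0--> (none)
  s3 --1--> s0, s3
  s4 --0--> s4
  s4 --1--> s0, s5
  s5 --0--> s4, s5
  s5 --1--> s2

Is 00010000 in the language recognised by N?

Start: {s1}
read 0: {s2}
read 0: {s2}
read 0: {s2}
read 1: {s1, s2, s4}
read 0: {s2, s4}
read 0: {s2, s4}
read 0: {s2, s4}
read 0: {s2, s4}
Reachable ∩ accepting = {s2, s4} — nonempty.

accepted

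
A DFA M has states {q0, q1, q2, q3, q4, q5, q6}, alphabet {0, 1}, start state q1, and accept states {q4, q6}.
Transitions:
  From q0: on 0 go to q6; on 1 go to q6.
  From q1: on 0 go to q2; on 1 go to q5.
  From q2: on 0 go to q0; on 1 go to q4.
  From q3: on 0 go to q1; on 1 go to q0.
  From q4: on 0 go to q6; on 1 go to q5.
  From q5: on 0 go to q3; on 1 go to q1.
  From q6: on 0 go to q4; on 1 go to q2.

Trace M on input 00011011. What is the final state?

q1 --0--> q2
q2 --0--> q0
q0 --0--> q6
q6 --1--> q2
q2 --1--> q4
q4 --0--> q6
q6 --1--> q2
q2 --1--> q4

q4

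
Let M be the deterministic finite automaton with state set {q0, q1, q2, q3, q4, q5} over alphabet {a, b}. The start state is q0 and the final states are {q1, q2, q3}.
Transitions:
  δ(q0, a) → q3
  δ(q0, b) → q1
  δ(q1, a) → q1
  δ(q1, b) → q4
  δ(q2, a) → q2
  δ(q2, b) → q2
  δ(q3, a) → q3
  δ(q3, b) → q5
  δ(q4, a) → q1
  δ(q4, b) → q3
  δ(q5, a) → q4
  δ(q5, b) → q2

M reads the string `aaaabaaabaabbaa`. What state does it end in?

q3

q0 --a--> q3
q3 --a--> q3
q3 --a--> q3
q3 --a--> q3
q3 --b--> q5
q5 --a--> q4
q4 --a--> q1
q1 --a--> q1
q1 --b--> q4
q4 --a--> q1
q1 --a--> q1
q1 --b--> q4
q4 --b--> q3
q3 --a--> q3
q3 --a--> q3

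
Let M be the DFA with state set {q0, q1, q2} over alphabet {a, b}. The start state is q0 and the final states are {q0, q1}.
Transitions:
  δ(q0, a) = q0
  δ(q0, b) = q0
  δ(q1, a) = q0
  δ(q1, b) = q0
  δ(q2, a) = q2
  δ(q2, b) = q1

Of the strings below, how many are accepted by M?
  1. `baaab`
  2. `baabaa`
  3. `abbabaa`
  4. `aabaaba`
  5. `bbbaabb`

5

`baaab`: accepted
`baabaa`: accepted
`abbabaa`: accepted
`aabaaba`: accepted
`bbbaabb`: accepted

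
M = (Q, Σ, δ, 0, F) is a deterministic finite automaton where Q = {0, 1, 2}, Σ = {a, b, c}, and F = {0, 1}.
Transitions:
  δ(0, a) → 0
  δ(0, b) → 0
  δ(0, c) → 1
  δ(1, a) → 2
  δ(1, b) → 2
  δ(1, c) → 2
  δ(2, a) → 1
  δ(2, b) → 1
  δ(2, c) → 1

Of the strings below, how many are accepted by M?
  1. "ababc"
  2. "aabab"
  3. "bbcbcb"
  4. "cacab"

3

"ababc": accepted
"aabab": accepted
"bbcbcb": rejected
"cacab": accepted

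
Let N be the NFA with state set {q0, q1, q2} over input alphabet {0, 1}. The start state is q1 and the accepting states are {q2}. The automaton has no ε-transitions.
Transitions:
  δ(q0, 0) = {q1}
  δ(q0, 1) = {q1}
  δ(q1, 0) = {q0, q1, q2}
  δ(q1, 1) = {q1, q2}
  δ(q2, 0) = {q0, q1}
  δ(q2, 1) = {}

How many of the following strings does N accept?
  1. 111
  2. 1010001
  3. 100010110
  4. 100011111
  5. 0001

5

111: accepted
1010001: accepted
100010110: accepted
100011111: accepted
0001: accepted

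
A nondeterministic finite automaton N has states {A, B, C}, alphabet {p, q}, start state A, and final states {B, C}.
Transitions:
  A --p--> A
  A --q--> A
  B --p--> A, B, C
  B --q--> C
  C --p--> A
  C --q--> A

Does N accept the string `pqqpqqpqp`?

Start: {A}
read p: {A}
read q: {A}
read q: {A}
read p: {A}
read q: {A}
read q: {A}
read p: {A}
read q: {A}
read p: {A}
Reachable ∩ accepting = {} — empty.

rejected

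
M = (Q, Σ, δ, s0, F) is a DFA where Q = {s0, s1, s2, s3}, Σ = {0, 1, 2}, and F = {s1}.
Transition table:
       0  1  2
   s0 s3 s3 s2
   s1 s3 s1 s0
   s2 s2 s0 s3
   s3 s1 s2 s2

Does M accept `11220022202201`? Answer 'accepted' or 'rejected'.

s0 --1--> s3
s3 --1--> s2
s2 --2--> s3
s3 --2--> s2
s2 --0--> s2
s2 --0--> s2
s2 --2--> s3
s3 --2--> s2
s2 --2--> s3
s3 --0--> s1
s1 --2--> s0
s0 --2--> s2
s2 --0--> s2
s2 --1--> s0
End in state s0, which is not an accepting state.

rejected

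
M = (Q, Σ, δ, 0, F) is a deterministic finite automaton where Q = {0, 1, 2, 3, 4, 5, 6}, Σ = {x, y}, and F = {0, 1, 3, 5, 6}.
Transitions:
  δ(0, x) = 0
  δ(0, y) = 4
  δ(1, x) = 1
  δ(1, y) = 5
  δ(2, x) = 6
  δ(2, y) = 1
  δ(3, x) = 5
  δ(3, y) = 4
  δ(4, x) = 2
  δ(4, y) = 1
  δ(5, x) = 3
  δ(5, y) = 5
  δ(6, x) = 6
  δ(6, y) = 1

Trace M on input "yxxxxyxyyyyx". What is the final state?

0 --y--> 4
4 --x--> 2
2 --x--> 6
6 --x--> 6
6 --x--> 6
6 --y--> 1
1 --x--> 1
1 --y--> 5
5 --y--> 5
5 --y--> 5
5 --y--> 5
5 --x--> 3

3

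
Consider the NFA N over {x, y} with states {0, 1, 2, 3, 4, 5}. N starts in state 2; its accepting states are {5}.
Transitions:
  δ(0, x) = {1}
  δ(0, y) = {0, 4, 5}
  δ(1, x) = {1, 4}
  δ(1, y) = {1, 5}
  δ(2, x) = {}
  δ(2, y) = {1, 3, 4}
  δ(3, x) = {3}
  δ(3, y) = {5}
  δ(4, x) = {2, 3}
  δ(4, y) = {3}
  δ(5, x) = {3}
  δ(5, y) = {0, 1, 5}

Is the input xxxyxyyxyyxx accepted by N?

rejected

Start: {2}
read x: {}
The reachable set is empty and stays empty for the remaining 11 symbols.
Reachable ∩ accepting = {} — empty.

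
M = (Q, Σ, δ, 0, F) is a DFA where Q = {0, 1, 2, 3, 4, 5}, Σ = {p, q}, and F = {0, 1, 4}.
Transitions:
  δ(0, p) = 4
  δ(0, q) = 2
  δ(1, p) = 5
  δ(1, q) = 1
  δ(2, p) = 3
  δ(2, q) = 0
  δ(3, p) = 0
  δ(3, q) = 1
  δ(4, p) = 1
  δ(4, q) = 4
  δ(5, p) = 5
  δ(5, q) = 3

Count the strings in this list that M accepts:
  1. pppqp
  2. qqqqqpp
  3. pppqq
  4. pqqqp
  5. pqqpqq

pppqp: accepted
qqqqqpp: accepted
pppqq: accepted
pqqqp: accepted
pqqpqq: accepted

5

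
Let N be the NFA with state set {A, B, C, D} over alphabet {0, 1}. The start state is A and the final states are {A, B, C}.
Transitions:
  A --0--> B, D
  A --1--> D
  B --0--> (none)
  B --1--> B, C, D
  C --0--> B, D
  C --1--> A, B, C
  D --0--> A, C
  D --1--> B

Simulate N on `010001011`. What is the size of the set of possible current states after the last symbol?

Start: {A}
read 0: {B, D}
read 1: {B, C, D}
read 0: {A, B, C, D}
read 0: {A, B, C, D}
read 0: {A, B, C, D}
read 1: {A, B, C, D}
read 0: {A, B, C, D}
read 1: {A, B, C, D}
read 1: {A, B, C, D}
Final reachable set {A, B, C, D} has 4 states.

4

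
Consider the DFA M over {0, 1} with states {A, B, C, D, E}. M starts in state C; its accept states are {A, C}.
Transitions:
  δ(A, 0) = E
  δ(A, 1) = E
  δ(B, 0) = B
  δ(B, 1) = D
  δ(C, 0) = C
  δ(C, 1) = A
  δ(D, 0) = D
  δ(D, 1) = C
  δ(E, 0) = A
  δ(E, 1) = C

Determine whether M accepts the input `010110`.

C --0--> C
C --1--> A
A --0--> E
E --1--> C
C --1--> A
A --0--> E
End in state E, which is not an accepting state.

rejected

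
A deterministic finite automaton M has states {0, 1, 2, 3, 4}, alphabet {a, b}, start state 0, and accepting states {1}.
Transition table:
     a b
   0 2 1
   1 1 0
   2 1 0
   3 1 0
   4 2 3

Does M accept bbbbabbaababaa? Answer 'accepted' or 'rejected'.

0 --b--> 1
1 --b--> 0
0 --b--> 1
1 --b--> 0
0 --a--> 2
2 --b--> 0
0 --b--> 1
1 --a--> 1
1 --a--> 1
1 --b--> 0
0 --a--> 2
2 --b--> 0
0 --a--> 2
2 --a--> 1
End in state 1, which is an accepting state.

accepted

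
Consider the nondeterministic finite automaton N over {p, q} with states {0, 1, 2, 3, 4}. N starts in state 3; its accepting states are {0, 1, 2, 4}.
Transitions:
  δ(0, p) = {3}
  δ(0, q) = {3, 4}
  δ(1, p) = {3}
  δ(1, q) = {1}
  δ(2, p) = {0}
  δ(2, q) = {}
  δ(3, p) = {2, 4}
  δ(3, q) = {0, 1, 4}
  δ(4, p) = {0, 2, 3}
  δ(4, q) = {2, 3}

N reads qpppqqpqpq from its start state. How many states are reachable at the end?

5

Start: {3}
read q: {0, 1, 4}
read p: {0, 2, 3}
read p: {0, 2, 3, 4}
read p: {0, 2, 3, 4}
read q: {0, 1, 2, 3, 4}
read q: {0, 1, 2, 3, 4}
read p: {0, 2, 3, 4}
read q: {0, 1, 2, 3, 4}
read p: {0, 2, 3, 4}
read q: {0, 1, 2, 3, 4}
Final reachable set {0, 1, 2, 3, 4} has 5 states.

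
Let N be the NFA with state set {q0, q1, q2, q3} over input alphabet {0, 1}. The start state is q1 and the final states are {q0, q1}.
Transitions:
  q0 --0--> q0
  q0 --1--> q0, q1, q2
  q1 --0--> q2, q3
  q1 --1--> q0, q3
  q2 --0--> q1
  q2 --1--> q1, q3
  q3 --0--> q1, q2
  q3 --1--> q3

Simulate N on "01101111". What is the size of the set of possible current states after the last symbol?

4

Start: {q1}
read 0: {q2, q3}
read 1: {q1, q3}
read 1: {q0, q3}
read 0: {q0, q1, q2}
read 1: {q0, q1, q2, q3}
read 1: {q0, q1, q2, q3}
read 1: {q0, q1, q2, q3}
read 1: {q0, q1, q2, q3}
Final reachable set {q0, q1, q2, q3} has 4 states.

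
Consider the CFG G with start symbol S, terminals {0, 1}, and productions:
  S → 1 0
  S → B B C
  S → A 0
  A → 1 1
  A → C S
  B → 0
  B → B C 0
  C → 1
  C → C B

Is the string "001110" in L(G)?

no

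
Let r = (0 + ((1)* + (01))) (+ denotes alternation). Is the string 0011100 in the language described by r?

no

Neither 0 nor ((1)*+(01)) matches 0011100.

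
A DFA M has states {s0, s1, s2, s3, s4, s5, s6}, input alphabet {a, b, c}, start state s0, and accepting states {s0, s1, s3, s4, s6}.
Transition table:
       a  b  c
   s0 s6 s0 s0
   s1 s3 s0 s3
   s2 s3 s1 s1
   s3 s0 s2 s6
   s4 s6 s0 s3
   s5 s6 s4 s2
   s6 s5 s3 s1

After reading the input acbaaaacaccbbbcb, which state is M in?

s0 --a--> s6
s6 --c--> s1
s1 --b--> s0
s0 --a--> s6
s6 --a--> s5
s5 --a--> s6
s6 --a--> s5
s5 --c--> s2
s2 --a--> s3
s3 --c--> s6
s6 --c--> s1
s1 --b--> s0
s0 --b--> s0
s0 --b--> s0
s0 --c--> s0
s0 --b--> s0

s0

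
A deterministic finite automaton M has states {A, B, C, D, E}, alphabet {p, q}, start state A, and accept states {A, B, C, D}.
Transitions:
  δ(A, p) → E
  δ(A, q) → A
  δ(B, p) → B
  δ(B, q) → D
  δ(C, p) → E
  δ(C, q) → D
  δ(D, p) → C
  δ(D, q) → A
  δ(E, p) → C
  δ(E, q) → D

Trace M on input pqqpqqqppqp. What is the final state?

C

A --p--> E
E --q--> D
D --q--> A
A --p--> E
E --q--> D
D --q--> A
A --q--> A
A --p--> E
E --p--> C
C --q--> D
D --p--> C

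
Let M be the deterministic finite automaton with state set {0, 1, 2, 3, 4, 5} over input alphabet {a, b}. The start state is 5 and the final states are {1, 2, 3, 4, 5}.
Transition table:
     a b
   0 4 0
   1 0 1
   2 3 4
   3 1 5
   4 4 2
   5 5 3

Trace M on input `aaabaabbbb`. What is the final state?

5 --a--> 5
5 --a--> 5
5 --a--> 5
5 --b--> 3
3 --a--> 1
1 --a--> 0
0 --b--> 0
0 --b--> 0
0 --b--> 0
0 --b--> 0

0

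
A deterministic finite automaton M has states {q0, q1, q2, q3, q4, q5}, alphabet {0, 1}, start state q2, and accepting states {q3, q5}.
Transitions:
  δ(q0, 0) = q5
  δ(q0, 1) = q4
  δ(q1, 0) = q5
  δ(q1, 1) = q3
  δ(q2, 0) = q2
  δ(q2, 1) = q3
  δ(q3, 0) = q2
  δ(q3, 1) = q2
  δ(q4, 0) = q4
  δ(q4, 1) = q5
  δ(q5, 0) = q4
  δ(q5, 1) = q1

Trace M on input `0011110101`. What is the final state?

q2 --0--> q2
q2 --0--> q2
q2 --1--> q3
q3 --1--> q2
q2 --1--> q3
q3 --1--> q2
q2 --0--> q2
q2 --1--> q3
q3 --0--> q2
q2 --1--> q3

q3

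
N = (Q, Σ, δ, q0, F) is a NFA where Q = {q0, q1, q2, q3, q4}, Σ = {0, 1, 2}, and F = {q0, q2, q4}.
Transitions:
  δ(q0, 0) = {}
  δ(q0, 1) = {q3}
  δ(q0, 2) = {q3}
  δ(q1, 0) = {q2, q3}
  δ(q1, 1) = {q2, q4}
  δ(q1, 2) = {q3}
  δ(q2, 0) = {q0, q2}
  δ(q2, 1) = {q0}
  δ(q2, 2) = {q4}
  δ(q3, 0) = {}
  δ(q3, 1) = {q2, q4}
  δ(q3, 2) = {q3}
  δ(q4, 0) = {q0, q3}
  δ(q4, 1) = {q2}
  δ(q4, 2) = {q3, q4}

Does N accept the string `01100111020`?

rejected

Start: {q0}
read 0: {}
The reachable set is empty and stays empty for the remaining 10 symbols.
Reachable ∩ accepting = {} — empty.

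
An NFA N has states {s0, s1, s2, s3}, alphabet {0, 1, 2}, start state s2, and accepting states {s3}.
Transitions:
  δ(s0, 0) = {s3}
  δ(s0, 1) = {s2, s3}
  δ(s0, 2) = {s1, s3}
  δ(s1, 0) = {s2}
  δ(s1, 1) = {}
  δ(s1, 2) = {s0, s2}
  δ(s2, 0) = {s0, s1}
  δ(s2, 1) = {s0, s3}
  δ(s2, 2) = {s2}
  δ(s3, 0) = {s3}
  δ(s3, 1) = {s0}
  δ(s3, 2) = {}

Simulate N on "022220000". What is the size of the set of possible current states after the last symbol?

4

Start: {s2}
read 0: {s0, s1}
read 2: {s0, s1, s2, s3}
read 2: {s0, s1, s2, s3}
read 2: {s0, s1, s2, s3}
read 2: {s0, s1, s2, s3}
read 0: {s0, s1, s2, s3}
read 0: {s0, s1, s2, s3}
read 0: {s0, s1, s2, s3}
read 0: {s0, s1, s2, s3}
Final reachable set {s0, s1, s2, s3} has 4 states.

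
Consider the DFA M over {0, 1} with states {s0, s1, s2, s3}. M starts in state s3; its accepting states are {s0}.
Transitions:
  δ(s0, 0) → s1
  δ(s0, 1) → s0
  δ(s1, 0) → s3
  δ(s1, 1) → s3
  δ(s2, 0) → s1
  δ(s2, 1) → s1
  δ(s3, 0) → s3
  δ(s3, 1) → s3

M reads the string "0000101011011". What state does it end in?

s3

s3 --0--> s3
s3 --0--> s3
s3 --0--> s3
s3 --0--> s3
s3 --1--> s3
s3 --0--> s3
s3 --1--> s3
s3 --0--> s3
s3 --1--> s3
s3 --1--> s3
s3 --0--> s3
s3 --1--> s3
s3 --1--> s3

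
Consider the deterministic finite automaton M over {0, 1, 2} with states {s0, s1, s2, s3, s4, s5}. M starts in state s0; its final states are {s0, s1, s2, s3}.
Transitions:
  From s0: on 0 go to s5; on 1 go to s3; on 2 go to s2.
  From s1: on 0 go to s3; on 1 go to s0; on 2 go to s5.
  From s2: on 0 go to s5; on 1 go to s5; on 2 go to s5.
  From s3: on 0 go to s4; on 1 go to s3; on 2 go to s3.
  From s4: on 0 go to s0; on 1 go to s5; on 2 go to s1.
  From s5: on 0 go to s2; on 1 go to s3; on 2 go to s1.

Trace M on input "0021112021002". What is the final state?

s0 --0--> s5
s5 --0--> s2
s2 --2--> s5
s5 --1--> s3
s3 --1--> s3
s3 --1--> s3
s3 --2--> s3
s3 --0--> s4
s4 --2--> s1
s1 --1--> s0
s0 --0--> s5
s5 --0--> s2
s2 --2--> s5

s5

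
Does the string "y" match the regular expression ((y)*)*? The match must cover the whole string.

Split into 1 piece y; each matches (y)*.

yes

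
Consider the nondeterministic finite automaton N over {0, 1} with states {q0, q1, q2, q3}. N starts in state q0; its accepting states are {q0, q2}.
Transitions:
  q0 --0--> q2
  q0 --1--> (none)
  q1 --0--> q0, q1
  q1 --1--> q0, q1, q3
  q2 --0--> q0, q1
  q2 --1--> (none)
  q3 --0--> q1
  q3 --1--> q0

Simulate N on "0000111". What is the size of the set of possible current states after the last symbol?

3

Start: {q0}
read 0: {q2}
read 0: {q0, q1}
read 0: {q0, q1, q2}
read 0: {q0, q1, q2}
read 1: {q0, q1, q3}
read 1: {q0, q1, q3}
read 1: {q0, q1, q3}
Final reachable set {q0, q1, q3} has 3 states.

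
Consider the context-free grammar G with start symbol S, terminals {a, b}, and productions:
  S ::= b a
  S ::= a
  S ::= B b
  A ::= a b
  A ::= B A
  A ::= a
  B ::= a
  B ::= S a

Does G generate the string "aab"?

S ⇒ Bb ⇒ Sab ⇒ aab

yes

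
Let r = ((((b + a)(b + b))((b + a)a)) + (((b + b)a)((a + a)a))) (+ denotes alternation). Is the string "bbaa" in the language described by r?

yes

The left alternative (((b+a)(b+b))((b+a)a)) matches bbaa.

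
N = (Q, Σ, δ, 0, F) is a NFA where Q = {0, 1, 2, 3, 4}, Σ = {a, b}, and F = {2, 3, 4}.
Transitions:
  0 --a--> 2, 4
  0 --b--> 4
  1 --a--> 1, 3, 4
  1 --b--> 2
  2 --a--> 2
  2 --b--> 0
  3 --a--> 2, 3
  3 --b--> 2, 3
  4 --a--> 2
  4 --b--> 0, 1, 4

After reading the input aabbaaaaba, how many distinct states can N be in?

2

Start: {0}
read a: {2, 4}
read a: {2}
read b: {0}
read b: {4}
read a: {2}
read a: {2}
read a: {2}
read a: {2}
read b: {0}
read a: {2, 4}
Final reachable set {2, 4} has 2 states.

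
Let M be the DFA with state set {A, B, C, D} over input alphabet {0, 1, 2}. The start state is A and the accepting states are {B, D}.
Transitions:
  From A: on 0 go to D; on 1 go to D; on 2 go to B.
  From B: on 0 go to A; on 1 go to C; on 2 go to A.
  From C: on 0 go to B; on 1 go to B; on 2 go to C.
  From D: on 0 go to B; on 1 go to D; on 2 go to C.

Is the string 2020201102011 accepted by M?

accepted

A --2--> B
B --0--> A
A --2--> B
B --0--> A
A --2--> B
B --0--> A
A --1--> D
D --1--> D
D --0--> B
B --2--> A
A --0--> D
D --1--> D
D --1--> D
End in state D, which is an accepting state.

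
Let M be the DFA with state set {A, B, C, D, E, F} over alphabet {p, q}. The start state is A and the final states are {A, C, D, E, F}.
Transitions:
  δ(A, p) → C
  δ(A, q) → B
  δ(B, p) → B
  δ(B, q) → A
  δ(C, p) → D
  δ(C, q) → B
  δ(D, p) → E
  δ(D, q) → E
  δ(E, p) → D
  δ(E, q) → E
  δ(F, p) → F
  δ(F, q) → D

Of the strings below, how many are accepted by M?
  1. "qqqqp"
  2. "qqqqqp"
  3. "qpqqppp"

"qqqqp": accepted
"qqqqqp": rejected
"qpqqppp": rejected

1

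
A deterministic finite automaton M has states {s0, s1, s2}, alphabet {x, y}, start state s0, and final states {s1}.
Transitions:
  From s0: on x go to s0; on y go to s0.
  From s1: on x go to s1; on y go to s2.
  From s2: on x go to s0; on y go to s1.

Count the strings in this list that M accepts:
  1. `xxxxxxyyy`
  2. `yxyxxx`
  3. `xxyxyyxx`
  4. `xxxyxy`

`xxxxxxyyy`: rejected
`yxyxxx`: rejected
`xxyxyyxx`: rejected
`xxxyxy`: rejected

0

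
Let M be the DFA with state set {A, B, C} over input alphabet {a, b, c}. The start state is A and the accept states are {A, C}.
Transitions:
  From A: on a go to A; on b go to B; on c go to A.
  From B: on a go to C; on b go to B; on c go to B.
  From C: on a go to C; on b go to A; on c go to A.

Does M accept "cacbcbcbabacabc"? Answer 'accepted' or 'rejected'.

A --c--> A
A --a--> A
A --c--> A
A --b--> B
B --c--> B
B --b--> B
B --c--> B
B --b--> B
B --a--> C
C --b--> A
A --a--> A
A --c--> A
A --a--> A
A --b--> B
B --c--> B
End in state B, which is not an accepting state.

rejected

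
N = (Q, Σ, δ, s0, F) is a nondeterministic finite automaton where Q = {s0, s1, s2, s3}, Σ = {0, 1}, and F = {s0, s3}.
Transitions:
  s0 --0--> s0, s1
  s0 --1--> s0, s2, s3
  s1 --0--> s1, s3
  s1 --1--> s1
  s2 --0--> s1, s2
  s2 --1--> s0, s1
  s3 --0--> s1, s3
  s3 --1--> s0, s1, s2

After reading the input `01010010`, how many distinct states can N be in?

4

Start: {s0}
read 0: {s0, s1}
read 1: {s0, s1, s2, s3}
read 0: {s0, s1, s2, s3}
read 1: {s0, s1, s2, s3}
read 0: {s0, s1, s2, s3}
read 0: {s0, s1, s2, s3}
read 1: {s0, s1, s2, s3}
read 0: {s0, s1, s2, s3}
Final reachable set {s0, s1, s2, s3} has 4 states.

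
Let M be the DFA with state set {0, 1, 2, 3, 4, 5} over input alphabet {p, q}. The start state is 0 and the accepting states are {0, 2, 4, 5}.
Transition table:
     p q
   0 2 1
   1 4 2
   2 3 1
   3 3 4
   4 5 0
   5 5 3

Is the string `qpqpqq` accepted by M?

0 --q--> 1
1 --p--> 4
4 --q--> 0
0 --p--> 2
2 --q--> 1
1 --q--> 2
End in state 2, which is an accepting state.

accepted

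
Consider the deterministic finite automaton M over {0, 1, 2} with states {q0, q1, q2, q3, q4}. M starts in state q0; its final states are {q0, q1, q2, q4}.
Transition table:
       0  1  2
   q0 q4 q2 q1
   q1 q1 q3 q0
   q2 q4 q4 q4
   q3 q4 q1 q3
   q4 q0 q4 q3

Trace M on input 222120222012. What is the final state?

q3

q0 --2--> q1
q1 --2--> q0
q0 --2--> q1
q1 --1--> q3
q3 --2--> q3
q3 --0--> q4
q4 --2--> q3
q3 --2--> q3
q3 --2--> q3
q3 --0--> q4
q4 --1--> q4
q4 --2--> q3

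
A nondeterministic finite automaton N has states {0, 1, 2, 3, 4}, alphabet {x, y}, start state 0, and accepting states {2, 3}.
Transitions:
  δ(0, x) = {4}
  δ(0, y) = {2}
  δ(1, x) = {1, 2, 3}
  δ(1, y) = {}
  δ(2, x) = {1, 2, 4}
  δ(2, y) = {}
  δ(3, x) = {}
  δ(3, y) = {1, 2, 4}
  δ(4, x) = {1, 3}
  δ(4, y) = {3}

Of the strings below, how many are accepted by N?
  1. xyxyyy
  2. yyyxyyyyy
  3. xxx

xyxyyy: rejected
yyyxyyyyy: rejected
xxx: accepted

1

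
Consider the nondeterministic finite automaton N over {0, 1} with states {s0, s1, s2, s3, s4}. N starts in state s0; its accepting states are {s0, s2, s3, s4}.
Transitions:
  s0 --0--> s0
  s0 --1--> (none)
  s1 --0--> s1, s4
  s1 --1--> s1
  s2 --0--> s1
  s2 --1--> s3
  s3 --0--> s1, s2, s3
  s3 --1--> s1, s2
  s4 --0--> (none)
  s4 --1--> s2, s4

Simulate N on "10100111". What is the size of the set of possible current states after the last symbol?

Start: {s0}
read 1: {}
The reachable set is empty and stays empty for the remaining 7 symbols.
Final reachable set {} has 0 states.

0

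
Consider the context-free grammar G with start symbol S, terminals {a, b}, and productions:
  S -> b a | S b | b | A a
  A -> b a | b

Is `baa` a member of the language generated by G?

yes

S ⇒ Aa ⇒ baa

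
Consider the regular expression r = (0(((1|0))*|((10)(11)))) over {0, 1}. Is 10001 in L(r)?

no

No split of 10001 into u·v has 0 matching u and (((1|0))*|((10)(11))) matching v.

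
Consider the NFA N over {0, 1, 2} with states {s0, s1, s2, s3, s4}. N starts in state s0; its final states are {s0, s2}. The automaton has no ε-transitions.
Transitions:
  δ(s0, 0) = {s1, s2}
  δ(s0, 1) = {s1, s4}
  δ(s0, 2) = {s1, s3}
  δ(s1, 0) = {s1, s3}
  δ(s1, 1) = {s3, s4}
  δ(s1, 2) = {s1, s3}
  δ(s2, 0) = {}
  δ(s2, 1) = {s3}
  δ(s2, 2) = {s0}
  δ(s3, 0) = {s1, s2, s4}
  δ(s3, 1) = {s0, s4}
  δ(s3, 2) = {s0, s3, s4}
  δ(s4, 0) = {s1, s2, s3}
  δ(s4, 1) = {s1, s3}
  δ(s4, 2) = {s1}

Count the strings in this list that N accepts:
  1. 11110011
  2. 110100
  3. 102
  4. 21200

4

11110011: accepted
110100: accepted
102: accepted
21200: accepted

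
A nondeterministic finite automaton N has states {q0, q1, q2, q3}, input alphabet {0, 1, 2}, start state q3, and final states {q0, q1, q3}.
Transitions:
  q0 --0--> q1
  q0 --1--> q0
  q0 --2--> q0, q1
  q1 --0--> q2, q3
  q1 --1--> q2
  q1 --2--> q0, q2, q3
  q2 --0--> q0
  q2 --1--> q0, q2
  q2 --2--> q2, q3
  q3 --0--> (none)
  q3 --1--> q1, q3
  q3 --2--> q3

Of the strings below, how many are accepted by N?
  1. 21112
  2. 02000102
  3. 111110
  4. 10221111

3

21112: accepted
02000102: rejected
111110: accepted
10221111: accepted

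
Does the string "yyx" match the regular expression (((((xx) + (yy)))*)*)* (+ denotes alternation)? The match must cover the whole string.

no

yyx cannot be split into zero or more pieces each matching ((((xx)+(yy)))*)*.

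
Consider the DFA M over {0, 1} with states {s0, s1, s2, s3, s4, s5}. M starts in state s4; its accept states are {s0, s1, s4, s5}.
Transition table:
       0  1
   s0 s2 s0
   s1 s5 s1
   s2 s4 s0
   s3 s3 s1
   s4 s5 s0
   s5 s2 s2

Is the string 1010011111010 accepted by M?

s4 --1--> s0
s0 --0--> s2
s2 --1--> s0
s0 --0--> s2
s2 --0--> s4
s4 --1--> s0
s0 --1--> s0
s0 --1--> s0
s0 --1--> s0
s0 --1--> s0
s0 --0--> s2
s2 --1--> s0
s0 --0--> s2
End in state s2, which is not an accepting state.

rejected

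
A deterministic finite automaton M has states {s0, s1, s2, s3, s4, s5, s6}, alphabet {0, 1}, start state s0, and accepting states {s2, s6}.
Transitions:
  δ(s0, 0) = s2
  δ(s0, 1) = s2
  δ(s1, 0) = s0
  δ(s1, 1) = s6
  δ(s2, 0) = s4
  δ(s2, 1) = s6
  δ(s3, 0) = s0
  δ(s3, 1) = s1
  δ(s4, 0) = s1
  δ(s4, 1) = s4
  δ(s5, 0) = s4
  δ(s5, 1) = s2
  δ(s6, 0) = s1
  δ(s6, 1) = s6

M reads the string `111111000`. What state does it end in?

s2

s0 --1--> s2
s2 --1--> s6
s6 --1--> s6
s6 --1--> s6
s6 --1--> s6
s6 --1--> s6
s6 --0--> s1
s1 --0--> s0
s0 --0--> s2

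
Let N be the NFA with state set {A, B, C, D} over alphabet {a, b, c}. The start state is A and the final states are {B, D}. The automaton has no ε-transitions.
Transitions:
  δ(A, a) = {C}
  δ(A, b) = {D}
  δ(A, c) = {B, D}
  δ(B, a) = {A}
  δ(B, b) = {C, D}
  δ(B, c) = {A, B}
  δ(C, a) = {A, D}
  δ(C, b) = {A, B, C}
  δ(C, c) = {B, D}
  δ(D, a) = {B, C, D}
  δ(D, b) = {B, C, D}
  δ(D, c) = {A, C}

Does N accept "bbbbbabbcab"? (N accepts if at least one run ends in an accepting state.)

Start: {A}
read b: {D}
read b: {B, C, D}
read b: {A, B, C, D}
read b: {A, B, C, D}
read b: {A, B, C, D}
read a: {A, B, C, D}
read b: {A, B, C, D}
read b: {A, B, C, D}
read c: {A, B, C, D}
read a: {A, B, C, D}
read b: {A, B, C, D}
Reachable ∩ accepting = {B, D} — nonempty.

accepted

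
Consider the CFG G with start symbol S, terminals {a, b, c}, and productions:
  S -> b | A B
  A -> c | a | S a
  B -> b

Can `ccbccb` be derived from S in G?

no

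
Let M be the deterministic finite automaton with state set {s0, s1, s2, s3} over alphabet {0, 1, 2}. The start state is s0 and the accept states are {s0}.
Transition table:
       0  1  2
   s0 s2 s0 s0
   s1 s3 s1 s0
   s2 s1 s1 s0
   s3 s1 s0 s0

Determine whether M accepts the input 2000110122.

s0 --2--> s0
s0 --0--> s2
s2 --0--> s1
s1 --0--> s3
s3 --1--> s0
s0 --1--> s0
s0 --0--> s2
s2 --1--> s1
s1 --2--> s0
s0 --2--> s0
End in state s0, which is an accepting state.

accepted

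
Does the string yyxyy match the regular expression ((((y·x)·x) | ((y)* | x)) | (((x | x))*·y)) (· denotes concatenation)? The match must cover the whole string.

no

Neither (((y·x)·x)|((y)*|x)) nor (((x|x))*·y) matches yyxyy.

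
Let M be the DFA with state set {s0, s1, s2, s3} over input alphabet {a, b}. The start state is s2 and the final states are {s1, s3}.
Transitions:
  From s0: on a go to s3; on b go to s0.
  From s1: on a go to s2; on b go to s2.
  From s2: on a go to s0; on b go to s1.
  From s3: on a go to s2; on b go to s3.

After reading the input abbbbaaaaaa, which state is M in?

s0

s2 --a--> s0
s0 --b--> s0
s0 --b--> s0
s0 --b--> s0
s0 --b--> s0
s0 --a--> s3
s3 --a--> s2
s2 --a--> s0
s0 --a--> s3
s3 --a--> s2
s2 --a--> s0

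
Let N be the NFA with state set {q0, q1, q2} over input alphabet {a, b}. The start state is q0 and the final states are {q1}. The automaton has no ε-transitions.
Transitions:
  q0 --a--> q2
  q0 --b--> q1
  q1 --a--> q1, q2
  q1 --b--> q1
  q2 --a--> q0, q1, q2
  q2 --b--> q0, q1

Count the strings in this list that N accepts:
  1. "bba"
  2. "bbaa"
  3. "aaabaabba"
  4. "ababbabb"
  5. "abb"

5

"bba": accepted
"bbaa": accepted
"aaabaabba": accepted
"ababbabb": accepted
"abb": accepted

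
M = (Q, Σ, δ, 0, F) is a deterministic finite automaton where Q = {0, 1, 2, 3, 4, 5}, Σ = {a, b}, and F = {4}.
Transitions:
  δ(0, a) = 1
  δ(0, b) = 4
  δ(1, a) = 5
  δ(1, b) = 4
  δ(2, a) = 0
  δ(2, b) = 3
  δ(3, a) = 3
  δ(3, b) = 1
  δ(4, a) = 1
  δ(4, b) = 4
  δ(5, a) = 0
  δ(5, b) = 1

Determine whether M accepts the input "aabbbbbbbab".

0 --a--> 1
1 --a--> 5
5 --b--> 1
1 --b--> 4
4 --b--> 4
4 --b--> 4
4 --b--> 4
4 --b--> 4
4 --b--> 4
4 --a--> 1
1 --b--> 4
End in state 4, which is an accepting state.

accepted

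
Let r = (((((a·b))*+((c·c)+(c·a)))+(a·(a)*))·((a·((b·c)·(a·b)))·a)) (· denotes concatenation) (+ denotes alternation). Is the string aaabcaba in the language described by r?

Split as aa·abcaba: ((((a·b))*+((c·c)+(c·a)))+(a·(a)*)) matches aa and ((a·((b·c)·(a·b)))·a) matches abcaba.

yes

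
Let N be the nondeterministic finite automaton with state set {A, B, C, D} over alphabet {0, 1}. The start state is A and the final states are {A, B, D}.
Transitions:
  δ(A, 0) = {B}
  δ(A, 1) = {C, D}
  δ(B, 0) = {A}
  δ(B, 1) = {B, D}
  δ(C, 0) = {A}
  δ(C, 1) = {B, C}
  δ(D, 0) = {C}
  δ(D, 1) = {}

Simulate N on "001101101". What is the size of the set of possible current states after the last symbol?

Start: {A}
read 0: {B}
read 0: {A}
read 1: {C, D}
read 1: {B, C}
read 0: {A}
read 1: {C, D}
read 1: {B, C}
read 0: {A}
read 1: {C, D}
Final reachable set {C, D} has 2 states.

2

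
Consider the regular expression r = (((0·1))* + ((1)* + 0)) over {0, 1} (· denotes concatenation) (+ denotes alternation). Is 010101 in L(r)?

The left alternative ((0·1))* matches 010101.

yes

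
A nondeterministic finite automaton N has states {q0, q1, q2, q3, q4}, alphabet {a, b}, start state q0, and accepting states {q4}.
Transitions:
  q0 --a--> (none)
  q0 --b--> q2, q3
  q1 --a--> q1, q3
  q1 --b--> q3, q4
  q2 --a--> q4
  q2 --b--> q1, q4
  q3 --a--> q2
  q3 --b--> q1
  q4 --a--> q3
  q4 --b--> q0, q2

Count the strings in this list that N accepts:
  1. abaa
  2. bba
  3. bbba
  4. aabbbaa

abaa: rejected
bba: rejected
bbba: accepted
aabbbaa: rejected

1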